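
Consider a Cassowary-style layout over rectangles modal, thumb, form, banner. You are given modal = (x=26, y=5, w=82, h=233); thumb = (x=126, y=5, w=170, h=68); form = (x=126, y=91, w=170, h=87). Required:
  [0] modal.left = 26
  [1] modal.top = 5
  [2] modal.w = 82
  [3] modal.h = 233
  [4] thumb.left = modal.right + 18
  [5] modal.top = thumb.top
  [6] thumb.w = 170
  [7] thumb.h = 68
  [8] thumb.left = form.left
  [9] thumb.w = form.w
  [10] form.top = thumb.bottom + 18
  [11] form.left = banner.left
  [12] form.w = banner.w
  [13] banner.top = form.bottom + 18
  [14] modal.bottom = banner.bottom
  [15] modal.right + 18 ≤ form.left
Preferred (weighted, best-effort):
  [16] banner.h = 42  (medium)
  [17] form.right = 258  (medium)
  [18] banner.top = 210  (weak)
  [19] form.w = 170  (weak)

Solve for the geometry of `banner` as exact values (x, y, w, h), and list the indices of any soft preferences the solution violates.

1. banner.x = 126  [form.left = banner.left]
2. banner.w = 170  [form.w = banner.w]
3. banner.y = 196  [banner.top = form.bottom + 18]
4. banner.h = 42  [modal.bottom = banner.bottom]

banner = (x=126, y=196, w=170, h=42)
violated soft preferences: 17, 18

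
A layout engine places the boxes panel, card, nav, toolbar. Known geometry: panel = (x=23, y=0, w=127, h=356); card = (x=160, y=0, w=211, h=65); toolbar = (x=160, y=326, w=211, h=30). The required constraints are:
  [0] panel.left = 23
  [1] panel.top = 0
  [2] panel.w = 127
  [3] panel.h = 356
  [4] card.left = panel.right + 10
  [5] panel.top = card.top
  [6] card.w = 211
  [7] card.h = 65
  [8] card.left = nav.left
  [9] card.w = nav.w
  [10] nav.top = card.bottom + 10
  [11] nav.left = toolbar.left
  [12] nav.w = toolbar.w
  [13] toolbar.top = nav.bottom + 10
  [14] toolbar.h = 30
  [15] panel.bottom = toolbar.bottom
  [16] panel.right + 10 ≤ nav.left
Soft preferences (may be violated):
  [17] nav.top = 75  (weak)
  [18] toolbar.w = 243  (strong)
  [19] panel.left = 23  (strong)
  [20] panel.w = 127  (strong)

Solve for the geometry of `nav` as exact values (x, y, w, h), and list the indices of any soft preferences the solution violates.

nav = (x=160, y=75, w=211, h=241)
violated soft preferences: 18

1. nav.x = 160  [card.left = nav.left]
2. nav.w = 211  [card.w = nav.w]
3. nav.y = 75  [nav.top = card.bottom + 10]
4. nav.h = 241  [toolbar.top = nav.bottom + 10]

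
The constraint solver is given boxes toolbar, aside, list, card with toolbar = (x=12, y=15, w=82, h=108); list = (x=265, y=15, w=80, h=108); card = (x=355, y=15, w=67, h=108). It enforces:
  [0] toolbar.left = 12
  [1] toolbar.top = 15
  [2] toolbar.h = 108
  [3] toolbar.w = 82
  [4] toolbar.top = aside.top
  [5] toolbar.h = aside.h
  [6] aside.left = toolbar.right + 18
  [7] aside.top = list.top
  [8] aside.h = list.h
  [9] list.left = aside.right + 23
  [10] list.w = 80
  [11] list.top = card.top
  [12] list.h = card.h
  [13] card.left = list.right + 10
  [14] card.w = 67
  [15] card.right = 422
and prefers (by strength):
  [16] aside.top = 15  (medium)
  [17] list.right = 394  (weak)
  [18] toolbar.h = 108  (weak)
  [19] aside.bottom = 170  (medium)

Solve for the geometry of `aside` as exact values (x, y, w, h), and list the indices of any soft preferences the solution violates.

aside = (x=112, y=15, w=130, h=108)
violated soft preferences: 17, 19

1. aside.y = 15  [toolbar.top = aside.top]
2. aside.h = 108  [toolbar.h = aside.h]
3. aside.x = 112  [aside.left = toolbar.right + 18]
4. aside.w = 130  [list.left = aside.right + 23]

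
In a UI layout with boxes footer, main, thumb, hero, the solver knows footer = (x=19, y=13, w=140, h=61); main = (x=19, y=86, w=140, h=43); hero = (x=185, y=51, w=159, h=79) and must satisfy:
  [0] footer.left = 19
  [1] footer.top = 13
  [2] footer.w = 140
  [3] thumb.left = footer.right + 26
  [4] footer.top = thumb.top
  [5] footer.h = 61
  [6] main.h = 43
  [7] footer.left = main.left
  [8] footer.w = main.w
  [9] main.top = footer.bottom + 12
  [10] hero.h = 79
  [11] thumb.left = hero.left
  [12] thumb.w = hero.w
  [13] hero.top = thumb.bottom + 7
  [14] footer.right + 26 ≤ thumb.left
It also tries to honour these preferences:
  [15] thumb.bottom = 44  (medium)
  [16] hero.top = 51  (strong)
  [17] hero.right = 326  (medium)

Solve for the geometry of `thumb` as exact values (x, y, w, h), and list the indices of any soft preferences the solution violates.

1. thumb.x = 185  [thumb.left = footer.right + 26]
2. thumb.y = 13  [footer.top = thumb.top]
3. thumb.w = 159  [thumb.w = hero.w]
4. thumb.h = 31  [hero.top = thumb.bottom + 7]

thumb = (x=185, y=13, w=159, h=31)
violated soft preferences: 17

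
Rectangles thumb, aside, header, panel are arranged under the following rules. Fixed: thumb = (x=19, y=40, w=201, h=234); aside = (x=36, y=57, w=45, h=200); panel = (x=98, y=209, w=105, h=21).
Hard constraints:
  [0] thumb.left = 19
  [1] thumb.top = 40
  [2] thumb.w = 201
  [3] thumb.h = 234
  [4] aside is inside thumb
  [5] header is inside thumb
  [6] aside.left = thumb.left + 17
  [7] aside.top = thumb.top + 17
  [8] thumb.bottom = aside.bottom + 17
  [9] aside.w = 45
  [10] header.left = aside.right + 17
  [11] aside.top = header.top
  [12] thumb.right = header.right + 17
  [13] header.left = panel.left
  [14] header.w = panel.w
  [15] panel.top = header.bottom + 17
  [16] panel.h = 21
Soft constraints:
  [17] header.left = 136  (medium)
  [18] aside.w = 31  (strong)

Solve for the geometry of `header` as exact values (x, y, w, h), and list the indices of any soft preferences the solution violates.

header = (x=98, y=57, w=105, h=135)
violated soft preferences: 17, 18

1. header.x = 98  [header.left = aside.right + 17]
2. header.y = 57  [aside.top = header.top]
3. header.w = 105  [thumb.right = header.right + 17]
4. header.h = 135  [panel.top = header.bottom + 17]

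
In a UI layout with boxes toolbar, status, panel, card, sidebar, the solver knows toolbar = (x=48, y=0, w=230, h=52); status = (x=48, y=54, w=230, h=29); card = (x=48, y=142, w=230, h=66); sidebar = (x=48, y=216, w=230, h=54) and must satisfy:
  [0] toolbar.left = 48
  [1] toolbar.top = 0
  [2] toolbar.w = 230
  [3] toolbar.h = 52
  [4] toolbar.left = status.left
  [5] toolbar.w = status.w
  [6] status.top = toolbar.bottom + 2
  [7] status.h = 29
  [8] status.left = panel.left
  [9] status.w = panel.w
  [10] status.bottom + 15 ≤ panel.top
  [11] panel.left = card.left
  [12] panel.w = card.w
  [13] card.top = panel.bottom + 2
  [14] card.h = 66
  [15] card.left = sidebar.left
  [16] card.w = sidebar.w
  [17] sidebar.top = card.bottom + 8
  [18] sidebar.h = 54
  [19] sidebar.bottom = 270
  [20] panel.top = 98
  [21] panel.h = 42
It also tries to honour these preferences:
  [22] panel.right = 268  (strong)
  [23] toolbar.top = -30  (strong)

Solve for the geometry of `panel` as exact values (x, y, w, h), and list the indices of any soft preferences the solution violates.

1. panel.x = 48  [status.left = panel.left]
2. panel.w = 230  [status.w = panel.w]
3. panel.y = 98  [panel.top = 98]
4. panel.h = 42  [panel.h = 42]

panel = (x=48, y=98, w=230, h=42)
violated soft preferences: 22, 23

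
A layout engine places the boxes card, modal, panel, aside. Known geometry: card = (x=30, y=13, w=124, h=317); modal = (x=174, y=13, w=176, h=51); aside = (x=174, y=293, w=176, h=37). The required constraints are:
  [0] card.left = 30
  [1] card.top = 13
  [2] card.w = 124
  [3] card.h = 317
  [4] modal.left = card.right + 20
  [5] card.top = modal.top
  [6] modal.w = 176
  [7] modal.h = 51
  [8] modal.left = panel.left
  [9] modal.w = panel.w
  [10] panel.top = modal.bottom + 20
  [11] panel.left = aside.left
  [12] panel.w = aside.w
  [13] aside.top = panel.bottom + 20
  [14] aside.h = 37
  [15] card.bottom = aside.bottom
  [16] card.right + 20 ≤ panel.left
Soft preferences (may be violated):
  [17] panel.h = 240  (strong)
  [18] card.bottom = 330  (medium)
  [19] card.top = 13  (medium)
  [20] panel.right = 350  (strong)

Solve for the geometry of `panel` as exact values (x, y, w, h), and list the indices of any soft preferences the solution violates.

panel = (x=174, y=84, w=176, h=189)
violated soft preferences: 17

1. panel.x = 174  [modal.left = panel.left]
2. panel.w = 176  [modal.w = panel.w]
3. panel.y = 84  [panel.top = modal.bottom + 20]
4. panel.h = 189  [aside.top = panel.bottom + 20]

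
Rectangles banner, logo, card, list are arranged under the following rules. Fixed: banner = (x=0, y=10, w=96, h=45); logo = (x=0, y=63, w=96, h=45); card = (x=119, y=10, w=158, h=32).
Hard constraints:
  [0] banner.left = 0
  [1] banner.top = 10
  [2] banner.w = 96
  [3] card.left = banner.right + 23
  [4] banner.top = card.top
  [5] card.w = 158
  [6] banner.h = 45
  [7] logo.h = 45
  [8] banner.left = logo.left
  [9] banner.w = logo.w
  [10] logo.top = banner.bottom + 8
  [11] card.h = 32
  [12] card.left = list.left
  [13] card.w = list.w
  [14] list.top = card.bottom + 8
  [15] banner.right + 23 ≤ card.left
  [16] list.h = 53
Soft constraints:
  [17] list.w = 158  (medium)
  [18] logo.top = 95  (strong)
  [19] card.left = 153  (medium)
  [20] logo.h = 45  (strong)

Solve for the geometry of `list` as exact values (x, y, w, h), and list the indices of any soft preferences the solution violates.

list = (x=119, y=50, w=158, h=53)
violated soft preferences: 18, 19

1. list.x = 119  [card.left = list.left]
2. list.w = 158  [card.w = list.w]
3. list.y = 50  [list.top = card.bottom + 8]
4. list.h = 53  [list.h = 53]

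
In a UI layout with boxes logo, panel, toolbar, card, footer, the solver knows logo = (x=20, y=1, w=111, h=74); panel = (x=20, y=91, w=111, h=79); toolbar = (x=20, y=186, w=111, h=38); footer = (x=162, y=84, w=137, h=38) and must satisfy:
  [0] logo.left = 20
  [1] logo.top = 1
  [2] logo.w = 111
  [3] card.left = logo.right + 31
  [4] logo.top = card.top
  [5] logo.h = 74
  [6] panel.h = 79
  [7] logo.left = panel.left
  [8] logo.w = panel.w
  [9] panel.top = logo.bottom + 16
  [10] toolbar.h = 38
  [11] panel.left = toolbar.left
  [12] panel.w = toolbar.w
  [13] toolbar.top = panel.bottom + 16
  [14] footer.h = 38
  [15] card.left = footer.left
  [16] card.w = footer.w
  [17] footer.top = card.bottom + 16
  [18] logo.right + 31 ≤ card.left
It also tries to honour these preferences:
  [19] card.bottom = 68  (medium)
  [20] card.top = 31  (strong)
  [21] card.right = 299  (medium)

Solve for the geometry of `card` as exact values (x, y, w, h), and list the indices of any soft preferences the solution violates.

card = (x=162, y=1, w=137, h=67)
violated soft preferences: 20

1. card.x = 162  [card.left = logo.right + 31]
2. card.y = 1  [logo.top = card.top]
3. card.w = 137  [card.w = footer.w]
4. card.h = 67  [footer.top = card.bottom + 16]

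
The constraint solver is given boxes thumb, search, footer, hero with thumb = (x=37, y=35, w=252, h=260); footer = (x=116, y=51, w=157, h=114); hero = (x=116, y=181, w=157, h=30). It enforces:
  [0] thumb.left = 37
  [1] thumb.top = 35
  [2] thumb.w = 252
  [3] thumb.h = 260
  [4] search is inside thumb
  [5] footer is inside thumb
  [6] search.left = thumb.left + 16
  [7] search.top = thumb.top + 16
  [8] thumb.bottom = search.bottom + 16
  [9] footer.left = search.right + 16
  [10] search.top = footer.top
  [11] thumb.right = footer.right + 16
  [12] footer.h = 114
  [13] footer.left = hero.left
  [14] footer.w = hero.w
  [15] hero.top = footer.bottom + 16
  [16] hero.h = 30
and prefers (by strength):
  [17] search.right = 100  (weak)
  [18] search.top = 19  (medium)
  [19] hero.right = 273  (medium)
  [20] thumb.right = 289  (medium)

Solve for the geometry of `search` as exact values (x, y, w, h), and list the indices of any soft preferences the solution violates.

1. search.x = 53  [search.left = thumb.left + 16]
2. search.y = 51  [search.top = thumb.top + 16]
3. search.h = 228  [thumb.bottom = search.bottom + 16]
4. search.w = 47  [footer.left = search.right + 16]

search = (x=53, y=51, w=47, h=228)
violated soft preferences: 18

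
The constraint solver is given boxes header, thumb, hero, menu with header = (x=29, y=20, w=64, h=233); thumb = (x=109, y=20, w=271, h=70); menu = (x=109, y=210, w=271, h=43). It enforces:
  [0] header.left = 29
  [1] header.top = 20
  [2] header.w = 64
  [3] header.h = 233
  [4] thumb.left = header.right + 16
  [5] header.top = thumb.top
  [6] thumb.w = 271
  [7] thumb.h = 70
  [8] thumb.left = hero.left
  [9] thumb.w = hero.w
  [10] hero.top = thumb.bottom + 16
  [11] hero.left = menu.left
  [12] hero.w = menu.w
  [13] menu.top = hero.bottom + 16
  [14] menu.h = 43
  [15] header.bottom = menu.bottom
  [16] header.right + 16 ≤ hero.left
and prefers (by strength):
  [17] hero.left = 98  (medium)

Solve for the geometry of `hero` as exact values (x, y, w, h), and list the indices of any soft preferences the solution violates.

hero = (x=109, y=106, w=271, h=88)
violated soft preferences: 17

1. hero.x = 109  [thumb.left = hero.left]
2. hero.w = 271  [thumb.w = hero.w]
3. hero.y = 106  [hero.top = thumb.bottom + 16]
4. hero.h = 88  [menu.top = hero.bottom + 16]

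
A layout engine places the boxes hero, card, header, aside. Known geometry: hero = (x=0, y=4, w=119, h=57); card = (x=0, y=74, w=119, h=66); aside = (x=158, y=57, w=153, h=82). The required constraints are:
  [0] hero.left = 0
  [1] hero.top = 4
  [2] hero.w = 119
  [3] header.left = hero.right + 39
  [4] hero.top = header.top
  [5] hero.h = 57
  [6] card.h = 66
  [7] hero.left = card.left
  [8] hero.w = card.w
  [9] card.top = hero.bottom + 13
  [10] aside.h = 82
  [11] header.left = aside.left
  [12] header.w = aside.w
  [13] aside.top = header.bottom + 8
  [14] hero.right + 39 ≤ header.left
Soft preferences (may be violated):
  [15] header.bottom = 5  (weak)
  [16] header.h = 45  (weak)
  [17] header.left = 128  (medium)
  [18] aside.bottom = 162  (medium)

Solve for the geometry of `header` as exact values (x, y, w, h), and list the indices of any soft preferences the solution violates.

header = (x=158, y=4, w=153, h=45)
violated soft preferences: 15, 17, 18

1. header.x = 158  [header.left = hero.right + 39]
2. header.y = 4  [hero.top = header.top]
3. header.w = 153  [header.w = aside.w]
4. header.h = 45  [aside.top = header.bottom + 8]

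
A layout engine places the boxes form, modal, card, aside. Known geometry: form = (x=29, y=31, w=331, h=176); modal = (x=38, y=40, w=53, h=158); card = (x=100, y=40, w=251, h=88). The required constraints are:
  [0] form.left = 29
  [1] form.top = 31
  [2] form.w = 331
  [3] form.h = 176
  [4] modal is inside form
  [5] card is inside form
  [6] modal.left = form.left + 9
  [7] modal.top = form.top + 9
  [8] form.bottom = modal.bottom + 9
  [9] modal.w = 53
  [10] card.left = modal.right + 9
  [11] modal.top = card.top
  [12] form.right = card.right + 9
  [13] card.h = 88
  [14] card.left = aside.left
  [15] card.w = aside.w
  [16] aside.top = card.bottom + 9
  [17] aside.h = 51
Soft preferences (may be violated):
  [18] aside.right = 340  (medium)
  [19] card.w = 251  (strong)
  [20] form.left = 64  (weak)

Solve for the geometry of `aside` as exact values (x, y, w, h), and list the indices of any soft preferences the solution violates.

1. aside.x = 100  [card.left = aside.left]
2. aside.w = 251  [card.w = aside.w]
3. aside.y = 137  [aside.top = card.bottom + 9]
4. aside.h = 51  [aside.h = 51]

aside = (x=100, y=137, w=251, h=51)
violated soft preferences: 18, 20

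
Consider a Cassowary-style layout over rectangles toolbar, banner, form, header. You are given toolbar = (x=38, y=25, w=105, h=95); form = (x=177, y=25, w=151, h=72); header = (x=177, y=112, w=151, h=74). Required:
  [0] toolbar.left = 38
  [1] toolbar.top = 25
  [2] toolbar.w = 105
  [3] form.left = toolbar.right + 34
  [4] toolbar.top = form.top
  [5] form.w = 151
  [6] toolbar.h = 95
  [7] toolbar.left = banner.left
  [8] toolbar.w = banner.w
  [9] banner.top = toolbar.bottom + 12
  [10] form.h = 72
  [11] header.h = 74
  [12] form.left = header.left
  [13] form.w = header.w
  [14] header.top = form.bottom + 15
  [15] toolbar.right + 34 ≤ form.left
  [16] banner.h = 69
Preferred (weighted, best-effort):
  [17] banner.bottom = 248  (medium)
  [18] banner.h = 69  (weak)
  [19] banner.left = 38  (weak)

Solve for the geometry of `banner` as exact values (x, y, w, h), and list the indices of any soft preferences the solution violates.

banner = (x=38, y=132, w=105, h=69)
violated soft preferences: 17

1. banner.x = 38  [toolbar.left = banner.left]
2. banner.w = 105  [toolbar.w = banner.w]
3. banner.y = 132  [banner.top = toolbar.bottom + 12]
4. banner.h = 69  [banner.h = 69]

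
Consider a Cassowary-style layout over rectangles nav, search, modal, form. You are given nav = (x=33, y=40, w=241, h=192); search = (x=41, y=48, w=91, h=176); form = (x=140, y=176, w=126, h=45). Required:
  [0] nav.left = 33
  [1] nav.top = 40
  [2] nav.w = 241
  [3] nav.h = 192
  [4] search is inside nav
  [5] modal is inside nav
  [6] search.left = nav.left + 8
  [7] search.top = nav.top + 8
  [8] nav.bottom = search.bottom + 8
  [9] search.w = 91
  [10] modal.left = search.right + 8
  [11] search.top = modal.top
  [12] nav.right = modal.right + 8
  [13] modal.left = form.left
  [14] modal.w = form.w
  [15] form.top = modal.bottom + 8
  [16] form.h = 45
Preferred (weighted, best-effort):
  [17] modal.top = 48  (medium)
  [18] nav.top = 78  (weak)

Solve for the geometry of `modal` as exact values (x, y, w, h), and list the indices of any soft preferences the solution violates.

modal = (x=140, y=48, w=126, h=120)
violated soft preferences: 18

1. modal.x = 140  [modal.left = search.right + 8]
2. modal.y = 48  [search.top = modal.top]
3. modal.w = 126  [nav.right = modal.right + 8]
4. modal.h = 120  [form.top = modal.bottom + 8]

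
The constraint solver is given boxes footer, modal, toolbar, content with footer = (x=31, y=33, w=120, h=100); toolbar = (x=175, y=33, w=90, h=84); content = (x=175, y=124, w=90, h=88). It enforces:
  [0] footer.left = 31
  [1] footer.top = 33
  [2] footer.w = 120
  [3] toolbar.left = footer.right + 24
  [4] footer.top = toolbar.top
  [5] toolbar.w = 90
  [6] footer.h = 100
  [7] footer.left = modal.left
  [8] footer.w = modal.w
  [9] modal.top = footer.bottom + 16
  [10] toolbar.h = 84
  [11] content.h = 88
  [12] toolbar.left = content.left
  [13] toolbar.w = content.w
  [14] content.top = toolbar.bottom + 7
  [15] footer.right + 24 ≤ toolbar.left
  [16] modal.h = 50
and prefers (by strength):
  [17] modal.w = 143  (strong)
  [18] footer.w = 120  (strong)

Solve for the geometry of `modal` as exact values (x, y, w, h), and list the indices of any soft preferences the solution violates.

modal = (x=31, y=149, w=120, h=50)
violated soft preferences: 17

1. modal.x = 31  [footer.left = modal.left]
2. modal.w = 120  [footer.w = modal.w]
3. modal.y = 149  [modal.top = footer.bottom + 16]
4. modal.h = 50  [modal.h = 50]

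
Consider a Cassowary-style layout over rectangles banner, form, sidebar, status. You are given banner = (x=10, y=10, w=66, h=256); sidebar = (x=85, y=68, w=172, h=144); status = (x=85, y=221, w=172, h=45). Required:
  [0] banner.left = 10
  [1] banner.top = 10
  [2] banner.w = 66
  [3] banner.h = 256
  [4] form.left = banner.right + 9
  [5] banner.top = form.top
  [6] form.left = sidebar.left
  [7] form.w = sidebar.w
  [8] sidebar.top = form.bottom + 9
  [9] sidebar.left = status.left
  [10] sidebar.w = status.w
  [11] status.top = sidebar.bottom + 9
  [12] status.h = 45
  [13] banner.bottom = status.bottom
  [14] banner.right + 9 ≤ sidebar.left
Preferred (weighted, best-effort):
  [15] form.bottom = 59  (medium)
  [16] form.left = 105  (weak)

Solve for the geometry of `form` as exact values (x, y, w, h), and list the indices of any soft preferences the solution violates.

1. form.x = 85  [form.left = banner.right + 9]
2. form.y = 10  [banner.top = form.top]
3. form.w = 172  [form.w = sidebar.w]
4. form.h = 49  [sidebar.top = form.bottom + 9]

form = (x=85, y=10, w=172, h=49)
violated soft preferences: 16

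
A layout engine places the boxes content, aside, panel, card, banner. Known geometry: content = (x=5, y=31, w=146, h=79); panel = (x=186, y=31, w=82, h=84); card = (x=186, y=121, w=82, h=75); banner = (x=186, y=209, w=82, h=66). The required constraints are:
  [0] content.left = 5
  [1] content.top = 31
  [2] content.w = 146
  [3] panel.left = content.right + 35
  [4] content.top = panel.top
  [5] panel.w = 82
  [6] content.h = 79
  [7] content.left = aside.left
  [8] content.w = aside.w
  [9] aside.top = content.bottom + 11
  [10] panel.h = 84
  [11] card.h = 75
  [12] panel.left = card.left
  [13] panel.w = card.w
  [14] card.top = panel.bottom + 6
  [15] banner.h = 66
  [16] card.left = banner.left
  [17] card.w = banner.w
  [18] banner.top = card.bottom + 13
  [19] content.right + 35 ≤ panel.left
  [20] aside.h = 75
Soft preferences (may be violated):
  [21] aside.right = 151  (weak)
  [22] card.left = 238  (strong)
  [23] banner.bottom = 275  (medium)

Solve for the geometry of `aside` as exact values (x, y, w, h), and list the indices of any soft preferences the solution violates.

aside = (x=5, y=121, w=146, h=75)
violated soft preferences: 22

1. aside.x = 5  [content.left = aside.left]
2. aside.w = 146  [content.w = aside.w]
3. aside.y = 121  [aside.top = content.bottom + 11]
4. aside.h = 75  [aside.h = 75]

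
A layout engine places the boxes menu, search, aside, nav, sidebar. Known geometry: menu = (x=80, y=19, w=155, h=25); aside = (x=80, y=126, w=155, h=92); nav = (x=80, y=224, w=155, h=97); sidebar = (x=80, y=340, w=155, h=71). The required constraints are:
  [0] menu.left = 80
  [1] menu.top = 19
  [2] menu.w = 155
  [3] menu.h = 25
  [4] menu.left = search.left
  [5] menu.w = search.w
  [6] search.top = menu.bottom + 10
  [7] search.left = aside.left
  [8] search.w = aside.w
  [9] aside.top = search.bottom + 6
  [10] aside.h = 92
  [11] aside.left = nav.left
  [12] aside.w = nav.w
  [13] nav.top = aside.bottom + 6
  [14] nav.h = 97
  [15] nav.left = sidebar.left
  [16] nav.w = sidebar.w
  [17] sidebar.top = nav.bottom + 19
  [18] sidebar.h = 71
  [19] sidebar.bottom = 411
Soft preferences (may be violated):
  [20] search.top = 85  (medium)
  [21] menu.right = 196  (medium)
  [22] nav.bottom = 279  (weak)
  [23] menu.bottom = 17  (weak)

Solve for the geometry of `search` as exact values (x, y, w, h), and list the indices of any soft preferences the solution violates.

1. search.x = 80  [menu.left = search.left]
2. search.w = 155  [menu.w = search.w]
3. search.y = 54  [search.top = menu.bottom + 10]
4. search.h = 66  [aside.top = search.bottom + 6]

search = (x=80, y=54, w=155, h=66)
violated soft preferences: 20, 21, 22, 23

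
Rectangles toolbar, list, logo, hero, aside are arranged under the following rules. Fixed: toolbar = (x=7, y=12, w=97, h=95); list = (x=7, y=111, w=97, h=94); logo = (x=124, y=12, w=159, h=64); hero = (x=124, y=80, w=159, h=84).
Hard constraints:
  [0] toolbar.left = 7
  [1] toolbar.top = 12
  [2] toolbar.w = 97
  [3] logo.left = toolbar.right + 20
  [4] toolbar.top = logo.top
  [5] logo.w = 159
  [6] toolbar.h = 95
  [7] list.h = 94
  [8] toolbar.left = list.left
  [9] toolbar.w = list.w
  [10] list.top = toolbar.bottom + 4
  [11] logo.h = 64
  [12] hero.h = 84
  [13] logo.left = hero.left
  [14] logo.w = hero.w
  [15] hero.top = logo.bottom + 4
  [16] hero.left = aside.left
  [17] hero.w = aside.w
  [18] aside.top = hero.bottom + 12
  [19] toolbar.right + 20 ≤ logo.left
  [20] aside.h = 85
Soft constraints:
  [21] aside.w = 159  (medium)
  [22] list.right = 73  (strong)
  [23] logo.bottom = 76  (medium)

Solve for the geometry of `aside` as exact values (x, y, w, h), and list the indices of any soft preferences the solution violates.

1. aside.x = 124  [hero.left = aside.left]
2. aside.w = 159  [hero.w = aside.w]
3. aside.y = 176  [aside.top = hero.bottom + 12]
4. aside.h = 85  [aside.h = 85]

aside = (x=124, y=176, w=159, h=85)
violated soft preferences: 22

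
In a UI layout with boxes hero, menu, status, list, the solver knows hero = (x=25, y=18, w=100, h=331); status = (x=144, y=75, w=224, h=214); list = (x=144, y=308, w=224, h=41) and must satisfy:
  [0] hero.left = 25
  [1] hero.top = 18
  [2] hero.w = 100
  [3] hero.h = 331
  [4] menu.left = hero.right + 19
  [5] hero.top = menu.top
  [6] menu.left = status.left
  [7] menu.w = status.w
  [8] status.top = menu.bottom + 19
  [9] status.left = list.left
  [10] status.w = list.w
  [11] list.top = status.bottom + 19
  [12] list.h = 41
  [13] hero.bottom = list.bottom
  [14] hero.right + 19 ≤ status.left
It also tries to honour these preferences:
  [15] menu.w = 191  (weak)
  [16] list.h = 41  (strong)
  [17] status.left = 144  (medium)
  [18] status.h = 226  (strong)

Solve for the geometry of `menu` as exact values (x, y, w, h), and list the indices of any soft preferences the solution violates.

menu = (x=144, y=18, w=224, h=38)
violated soft preferences: 15, 18

1. menu.x = 144  [menu.left = hero.right + 19]
2. menu.y = 18  [hero.top = menu.top]
3. menu.w = 224  [menu.w = status.w]
4. menu.h = 38  [status.top = menu.bottom + 19]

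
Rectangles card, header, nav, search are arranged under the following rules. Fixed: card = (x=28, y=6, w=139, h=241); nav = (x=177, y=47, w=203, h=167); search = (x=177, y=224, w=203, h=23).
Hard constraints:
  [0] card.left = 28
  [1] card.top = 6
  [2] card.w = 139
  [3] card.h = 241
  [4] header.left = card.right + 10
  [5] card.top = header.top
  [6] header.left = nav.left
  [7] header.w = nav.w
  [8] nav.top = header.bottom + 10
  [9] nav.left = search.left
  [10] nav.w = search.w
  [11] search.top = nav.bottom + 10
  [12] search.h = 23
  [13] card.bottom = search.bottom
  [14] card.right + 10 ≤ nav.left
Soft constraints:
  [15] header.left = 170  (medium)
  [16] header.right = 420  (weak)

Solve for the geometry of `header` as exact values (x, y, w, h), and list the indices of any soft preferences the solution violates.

1. header.x = 177  [header.left = card.right + 10]
2. header.y = 6  [card.top = header.top]
3. header.w = 203  [header.w = nav.w]
4. header.h = 31  [nav.top = header.bottom + 10]

header = (x=177, y=6, w=203, h=31)
violated soft preferences: 15, 16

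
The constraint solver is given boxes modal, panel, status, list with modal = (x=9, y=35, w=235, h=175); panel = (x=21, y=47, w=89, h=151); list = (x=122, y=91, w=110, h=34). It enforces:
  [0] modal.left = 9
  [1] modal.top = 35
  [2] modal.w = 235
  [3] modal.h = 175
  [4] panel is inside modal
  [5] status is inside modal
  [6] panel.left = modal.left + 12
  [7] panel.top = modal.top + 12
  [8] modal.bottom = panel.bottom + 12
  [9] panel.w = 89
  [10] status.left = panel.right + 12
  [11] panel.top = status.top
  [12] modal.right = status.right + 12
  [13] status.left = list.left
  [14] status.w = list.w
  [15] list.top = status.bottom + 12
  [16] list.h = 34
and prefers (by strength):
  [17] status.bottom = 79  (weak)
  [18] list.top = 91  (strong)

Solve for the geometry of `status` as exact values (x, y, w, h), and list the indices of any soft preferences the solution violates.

1. status.x = 122  [status.left = panel.right + 12]
2. status.y = 47  [panel.top = status.top]
3. status.w = 110  [modal.right = status.right + 12]
4. status.h = 32  [list.top = status.bottom + 12]

status = (x=122, y=47, w=110, h=32)
violated soft preferences: none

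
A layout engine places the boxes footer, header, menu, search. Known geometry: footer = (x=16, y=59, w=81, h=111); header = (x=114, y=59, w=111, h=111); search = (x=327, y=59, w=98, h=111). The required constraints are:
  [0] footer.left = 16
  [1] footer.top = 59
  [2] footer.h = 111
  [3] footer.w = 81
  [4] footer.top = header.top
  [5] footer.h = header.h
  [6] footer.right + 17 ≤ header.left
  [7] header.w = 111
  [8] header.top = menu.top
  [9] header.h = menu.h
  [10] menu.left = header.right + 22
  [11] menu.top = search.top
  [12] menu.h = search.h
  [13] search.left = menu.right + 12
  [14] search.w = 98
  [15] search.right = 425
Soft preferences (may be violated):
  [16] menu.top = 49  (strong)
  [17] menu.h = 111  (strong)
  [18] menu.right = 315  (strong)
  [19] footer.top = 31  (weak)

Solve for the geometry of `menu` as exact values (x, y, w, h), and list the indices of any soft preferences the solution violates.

menu = (x=247, y=59, w=68, h=111)
violated soft preferences: 16, 19

1. menu.y = 59  [header.top = menu.top]
2. menu.h = 111  [header.h = menu.h]
3. menu.x = 247  [menu.left = header.right + 22]
4. menu.w = 68  [search.left = menu.right + 12]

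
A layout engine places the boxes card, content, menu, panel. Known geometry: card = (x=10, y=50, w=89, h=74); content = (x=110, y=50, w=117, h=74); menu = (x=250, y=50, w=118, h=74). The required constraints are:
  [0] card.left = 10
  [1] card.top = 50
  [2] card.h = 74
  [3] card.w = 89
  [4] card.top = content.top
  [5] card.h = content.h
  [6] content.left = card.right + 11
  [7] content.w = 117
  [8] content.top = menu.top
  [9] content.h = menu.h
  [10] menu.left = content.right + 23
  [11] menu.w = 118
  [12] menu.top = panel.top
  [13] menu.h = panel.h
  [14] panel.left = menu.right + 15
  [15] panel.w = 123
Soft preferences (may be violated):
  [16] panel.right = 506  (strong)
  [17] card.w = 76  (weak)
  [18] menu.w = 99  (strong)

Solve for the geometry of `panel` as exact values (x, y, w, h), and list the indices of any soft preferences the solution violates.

panel = (x=383, y=50, w=123, h=74)
violated soft preferences: 17, 18

1. panel.y = 50  [menu.top = panel.top]
2. panel.h = 74  [menu.h = panel.h]
3. panel.x = 383  [panel.left = menu.right + 15]
4. panel.w = 123  [panel.w = 123]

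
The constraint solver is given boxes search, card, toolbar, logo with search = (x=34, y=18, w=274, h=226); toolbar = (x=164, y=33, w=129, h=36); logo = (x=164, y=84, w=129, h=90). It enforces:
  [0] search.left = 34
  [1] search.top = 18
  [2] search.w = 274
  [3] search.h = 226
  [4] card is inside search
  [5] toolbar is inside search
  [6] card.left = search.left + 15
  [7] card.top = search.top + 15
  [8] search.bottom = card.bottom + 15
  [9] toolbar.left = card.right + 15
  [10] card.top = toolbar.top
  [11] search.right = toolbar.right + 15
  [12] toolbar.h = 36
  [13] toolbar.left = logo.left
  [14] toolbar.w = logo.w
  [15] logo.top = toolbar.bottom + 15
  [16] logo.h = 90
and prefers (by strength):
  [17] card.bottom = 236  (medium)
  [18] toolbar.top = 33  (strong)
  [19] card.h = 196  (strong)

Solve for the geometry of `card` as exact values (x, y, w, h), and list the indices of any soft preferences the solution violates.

1. card.x = 49  [card.left = search.left + 15]
2. card.y = 33  [card.top = search.top + 15]
3. card.h = 196  [search.bottom = card.bottom + 15]
4. card.w = 100  [toolbar.left = card.right + 15]

card = (x=49, y=33, w=100, h=196)
violated soft preferences: 17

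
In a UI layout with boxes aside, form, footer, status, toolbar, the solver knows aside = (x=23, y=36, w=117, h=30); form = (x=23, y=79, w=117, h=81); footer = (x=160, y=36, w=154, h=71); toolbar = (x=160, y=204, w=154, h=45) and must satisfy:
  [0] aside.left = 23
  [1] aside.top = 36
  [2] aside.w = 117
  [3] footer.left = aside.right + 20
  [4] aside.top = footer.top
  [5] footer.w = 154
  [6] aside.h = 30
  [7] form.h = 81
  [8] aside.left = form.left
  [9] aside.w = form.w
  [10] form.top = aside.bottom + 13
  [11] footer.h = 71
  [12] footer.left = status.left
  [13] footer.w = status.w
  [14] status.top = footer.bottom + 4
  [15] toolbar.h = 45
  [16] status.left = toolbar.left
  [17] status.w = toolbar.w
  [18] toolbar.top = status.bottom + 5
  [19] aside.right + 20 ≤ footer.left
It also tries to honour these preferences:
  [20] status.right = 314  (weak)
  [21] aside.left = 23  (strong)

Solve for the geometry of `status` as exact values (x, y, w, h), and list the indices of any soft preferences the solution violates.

1. status.x = 160  [footer.left = status.left]
2. status.w = 154  [footer.w = status.w]
3. status.y = 111  [status.top = footer.bottom + 4]
4. status.h = 88  [toolbar.top = status.bottom + 5]

status = (x=160, y=111, w=154, h=88)
violated soft preferences: none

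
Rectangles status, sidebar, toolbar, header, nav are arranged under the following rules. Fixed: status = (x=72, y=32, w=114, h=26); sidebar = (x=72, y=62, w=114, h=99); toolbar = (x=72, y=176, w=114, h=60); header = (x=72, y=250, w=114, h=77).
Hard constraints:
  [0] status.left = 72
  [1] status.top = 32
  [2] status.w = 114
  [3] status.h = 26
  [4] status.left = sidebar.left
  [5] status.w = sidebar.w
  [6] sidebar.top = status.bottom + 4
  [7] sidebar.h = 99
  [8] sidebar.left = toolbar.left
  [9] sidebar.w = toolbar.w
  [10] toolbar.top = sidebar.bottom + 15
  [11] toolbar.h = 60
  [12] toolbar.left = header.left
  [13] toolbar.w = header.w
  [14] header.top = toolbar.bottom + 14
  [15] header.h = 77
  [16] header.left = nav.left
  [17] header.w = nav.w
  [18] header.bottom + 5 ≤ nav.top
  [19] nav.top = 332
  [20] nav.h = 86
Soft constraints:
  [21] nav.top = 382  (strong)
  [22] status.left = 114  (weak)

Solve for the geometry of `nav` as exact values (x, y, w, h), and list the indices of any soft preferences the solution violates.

1. nav.x = 72  [header.left = nav.left]
2. nav.w = 114  [header.w = nav.w]
3. nav.y = 332  [nav.top = 332]
4. nav.h = 86  [nav.h = 86]

nav = (x=72, y=332, w=114, h=86)
violated soft preferences: 21, 22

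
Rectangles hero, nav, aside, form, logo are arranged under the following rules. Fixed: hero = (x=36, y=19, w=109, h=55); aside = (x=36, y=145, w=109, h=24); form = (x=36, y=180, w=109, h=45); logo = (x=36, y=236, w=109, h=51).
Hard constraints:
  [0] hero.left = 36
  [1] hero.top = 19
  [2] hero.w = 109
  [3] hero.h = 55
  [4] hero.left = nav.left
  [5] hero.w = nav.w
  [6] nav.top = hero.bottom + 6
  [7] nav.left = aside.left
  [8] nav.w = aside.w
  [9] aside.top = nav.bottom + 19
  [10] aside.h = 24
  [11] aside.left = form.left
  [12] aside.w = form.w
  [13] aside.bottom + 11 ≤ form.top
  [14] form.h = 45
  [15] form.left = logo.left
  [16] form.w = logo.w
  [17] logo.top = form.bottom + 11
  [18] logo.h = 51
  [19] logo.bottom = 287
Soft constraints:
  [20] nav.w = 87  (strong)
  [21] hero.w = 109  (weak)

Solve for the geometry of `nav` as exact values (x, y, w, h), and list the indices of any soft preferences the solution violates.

1. nav.x = 36  [hero.left = nav.left]
2. nav.w = 109  [hero.w = nav.w]
3. nav.y = 80  [nav.top = hero.bottom + 6]
4. nav.h = 46  [aside.top = nav.bottom + 19]

nav = (x=36, y=80, w=109, h=46)
violated soft preferences: 20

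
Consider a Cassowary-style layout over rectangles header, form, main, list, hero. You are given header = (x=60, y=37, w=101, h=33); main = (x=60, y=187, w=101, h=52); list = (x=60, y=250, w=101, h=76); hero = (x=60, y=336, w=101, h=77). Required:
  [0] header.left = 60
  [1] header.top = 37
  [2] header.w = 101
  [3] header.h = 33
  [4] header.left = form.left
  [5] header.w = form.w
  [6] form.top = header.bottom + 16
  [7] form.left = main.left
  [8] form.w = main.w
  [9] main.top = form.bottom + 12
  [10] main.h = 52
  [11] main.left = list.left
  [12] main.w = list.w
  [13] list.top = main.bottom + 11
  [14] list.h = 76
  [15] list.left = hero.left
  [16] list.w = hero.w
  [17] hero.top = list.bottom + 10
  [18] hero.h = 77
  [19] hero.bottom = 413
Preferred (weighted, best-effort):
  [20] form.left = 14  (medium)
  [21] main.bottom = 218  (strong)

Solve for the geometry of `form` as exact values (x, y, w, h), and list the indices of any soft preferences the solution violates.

1. form.x = 60  [header.left = form.left]
2. form.w = 101  [header.w = form.w]
3. form.y = 86  [form.top = header.bottom + 16]
4. form.h = 89  [main.top = form.bottom + 12]

form = (x=60, y=86, w=101, h=89)
violated soft preferences: 20, 21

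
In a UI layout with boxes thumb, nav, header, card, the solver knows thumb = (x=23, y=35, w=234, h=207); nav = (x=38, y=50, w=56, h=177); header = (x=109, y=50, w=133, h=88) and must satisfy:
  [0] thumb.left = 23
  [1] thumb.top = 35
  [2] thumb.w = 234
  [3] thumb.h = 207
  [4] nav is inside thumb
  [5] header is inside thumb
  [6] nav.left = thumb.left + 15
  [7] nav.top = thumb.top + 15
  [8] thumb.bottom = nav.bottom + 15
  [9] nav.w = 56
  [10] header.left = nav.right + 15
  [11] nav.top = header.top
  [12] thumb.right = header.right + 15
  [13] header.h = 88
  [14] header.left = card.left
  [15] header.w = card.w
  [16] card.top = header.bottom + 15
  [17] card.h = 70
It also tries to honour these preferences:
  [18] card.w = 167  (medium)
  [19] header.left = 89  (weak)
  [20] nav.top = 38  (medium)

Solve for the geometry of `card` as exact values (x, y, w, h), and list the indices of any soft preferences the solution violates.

1. card.x = 109  [header.left = card.left]
2. card.w = 133  [header.w = card.w]
3. card.y = 153  [card.top = header.bottom + 15]
4. card.h = 70  [card.h = 70]

card = (x=109, y=153, w=133, h=70)
violated soft preferences: 18, 19, 20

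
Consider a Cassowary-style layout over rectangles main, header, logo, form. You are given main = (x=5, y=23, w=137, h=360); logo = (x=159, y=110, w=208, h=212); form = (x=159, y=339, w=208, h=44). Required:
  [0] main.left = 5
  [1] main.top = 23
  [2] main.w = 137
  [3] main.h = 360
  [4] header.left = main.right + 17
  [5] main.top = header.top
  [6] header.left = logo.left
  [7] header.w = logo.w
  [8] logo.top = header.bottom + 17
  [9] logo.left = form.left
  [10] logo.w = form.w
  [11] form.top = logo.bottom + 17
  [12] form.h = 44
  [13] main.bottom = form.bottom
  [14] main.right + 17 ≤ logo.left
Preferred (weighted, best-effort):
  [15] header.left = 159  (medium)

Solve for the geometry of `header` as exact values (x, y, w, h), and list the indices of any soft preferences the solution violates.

header = (x=159, y=23, w=208, h=70)
violated soft preferences: none

1. header.x = 159  [header.left = main.right + 17]
2. header.y = 23  [main.top = header.top]
3. header.w = 208  [header.w = logo.w]
4. header.h = 70  [logo.top = header.bottom + 17]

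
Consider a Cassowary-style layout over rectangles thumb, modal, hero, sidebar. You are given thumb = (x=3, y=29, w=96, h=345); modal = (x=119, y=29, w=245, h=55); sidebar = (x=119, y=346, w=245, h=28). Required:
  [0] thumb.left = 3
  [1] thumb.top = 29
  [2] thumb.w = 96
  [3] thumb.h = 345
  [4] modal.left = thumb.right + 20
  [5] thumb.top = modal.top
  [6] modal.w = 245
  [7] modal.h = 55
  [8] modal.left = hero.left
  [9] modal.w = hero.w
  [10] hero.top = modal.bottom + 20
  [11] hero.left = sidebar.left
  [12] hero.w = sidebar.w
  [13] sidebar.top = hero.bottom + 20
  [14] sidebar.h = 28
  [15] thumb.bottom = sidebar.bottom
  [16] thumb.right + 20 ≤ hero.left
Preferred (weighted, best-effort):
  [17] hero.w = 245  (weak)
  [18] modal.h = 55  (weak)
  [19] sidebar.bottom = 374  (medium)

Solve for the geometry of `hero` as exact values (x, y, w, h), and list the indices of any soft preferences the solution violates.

1. hero.x = 119  [modal.left = hero.left]
2. hero.w = 245  [modal.w = hero.w]
3. hero.y = 104  [hero.top = modal.bottom + 20]
4. hero.h = 222  [sidebar.top = hero.bottom + 20]

hero = (x=119, y=104, w=245, h=222)
violated soft preferences: none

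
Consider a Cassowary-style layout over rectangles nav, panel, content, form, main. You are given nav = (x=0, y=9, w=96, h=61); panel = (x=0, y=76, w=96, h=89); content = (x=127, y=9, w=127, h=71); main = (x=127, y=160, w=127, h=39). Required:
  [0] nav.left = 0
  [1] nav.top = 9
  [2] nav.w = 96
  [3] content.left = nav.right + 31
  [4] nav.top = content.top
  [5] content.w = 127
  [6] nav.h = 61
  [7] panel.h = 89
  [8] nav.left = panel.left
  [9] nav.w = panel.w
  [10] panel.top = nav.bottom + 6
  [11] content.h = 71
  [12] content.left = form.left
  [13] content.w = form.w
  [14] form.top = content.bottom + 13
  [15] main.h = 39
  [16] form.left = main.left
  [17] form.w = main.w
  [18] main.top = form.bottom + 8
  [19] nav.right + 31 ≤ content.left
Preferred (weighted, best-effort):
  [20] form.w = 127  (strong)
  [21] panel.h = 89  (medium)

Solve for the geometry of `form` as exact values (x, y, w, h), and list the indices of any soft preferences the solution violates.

1. form.x = 127  [content.left = form.left]
2. form.w = 127  [content.w = form.w]
3. form.y = 93  [form.top = content.bottom + 13]
4. form.h = 59  [main.top = form.bottom + 8]

form = (x=127, y=93, w=127, h=59)
violated soft preferences: none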